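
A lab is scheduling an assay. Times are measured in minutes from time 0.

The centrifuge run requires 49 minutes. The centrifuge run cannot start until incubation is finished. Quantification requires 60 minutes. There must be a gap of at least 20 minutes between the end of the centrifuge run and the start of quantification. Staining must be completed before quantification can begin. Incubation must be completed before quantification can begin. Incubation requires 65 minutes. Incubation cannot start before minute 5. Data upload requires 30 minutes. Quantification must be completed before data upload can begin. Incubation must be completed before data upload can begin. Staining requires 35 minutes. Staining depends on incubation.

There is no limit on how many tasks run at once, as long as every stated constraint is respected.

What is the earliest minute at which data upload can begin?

199

Incubation waits on its own release at minute 5, so it starts at minute 5 and finishes at 5 + 65 = minute 70.
After incubation (finishes minute 70), staining can start at minute 70 and finishes at minute 105.
The centrifuge run cannot begin until incubation (finishes minute 70). It runs from minute 70 to 70 + 49 = minute 119.
Quantification needs all of the centrifuge run (finishes minute 119, plus 20-minute gap → minute 139); staining (finishes minute 105); incubation (finishes minute 70). That puts its earliest start at minute 139; it finishes at 139 + 60 = minute 199.
Data upload waits on quantification (finishes minute 199); incubation (finishes minute 70). The latest of these is minute 199, which is the earliest data upload can start.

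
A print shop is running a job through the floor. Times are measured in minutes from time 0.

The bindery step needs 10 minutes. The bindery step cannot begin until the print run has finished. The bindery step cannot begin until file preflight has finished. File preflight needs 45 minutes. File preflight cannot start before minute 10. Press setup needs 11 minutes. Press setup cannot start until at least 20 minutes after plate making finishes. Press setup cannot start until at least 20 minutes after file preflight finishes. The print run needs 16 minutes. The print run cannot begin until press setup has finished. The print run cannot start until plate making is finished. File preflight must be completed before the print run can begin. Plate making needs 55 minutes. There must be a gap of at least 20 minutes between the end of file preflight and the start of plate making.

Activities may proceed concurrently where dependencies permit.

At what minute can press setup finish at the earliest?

161

After its own release at minute 10, file preflight can start at minute 10 and finishes at minute 55.
Plate making cannot begin until file preflight (finishes minute 55, plus 20-minute gap → minute 75). It runs from minute 75 to 75 + 55 = minute 130.
Press setup needs all of plate making (finishes minute 130, plus 20-minute gap → minute 150); file preflight (finishes minute 55, plus 20-minute gap → minute 75). That puts its earliest start at minute 150; it finishes at 150 + 11 = minute 161.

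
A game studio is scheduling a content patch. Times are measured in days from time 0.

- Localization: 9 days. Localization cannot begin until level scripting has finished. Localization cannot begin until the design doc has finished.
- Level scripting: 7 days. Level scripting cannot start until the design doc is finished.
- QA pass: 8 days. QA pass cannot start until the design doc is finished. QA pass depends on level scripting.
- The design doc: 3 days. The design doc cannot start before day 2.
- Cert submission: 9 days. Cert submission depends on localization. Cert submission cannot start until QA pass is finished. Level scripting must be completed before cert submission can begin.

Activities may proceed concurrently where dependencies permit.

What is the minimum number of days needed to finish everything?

30

After its own release at day 2, the design doc can start at day 2 and finishes at day 5.
Level scripting cannot begin until the design doc (finishes day 5). It runs from day 5 to 5 + 7 = day 12.
QA pass has to wait for the design doc (finishes day 5); level scripting (finishes day 12). The latest of these is day 12, so QA pass runs day 12 to 12 + 8 = day 20.
Localization needs all of level scripting (finishes day 12); the design doc (finishes day 5). That puts its earliest start at day 12; it finishes at 12 + 9 = day 21.
Cert submission has to wait for localization (finishes day 21); QA pass (finishes day 20); level scripting (finishes day 12). The latest of these is day 21, so cert submission runs day 21 to 21 + 9 = day 30.
All tasks are finished once the last one completes. Finish times: The design doc at 5, Level scripting at 12, Localization at 21, QA pass at 20, Cert submission at 30. The latest is day 30.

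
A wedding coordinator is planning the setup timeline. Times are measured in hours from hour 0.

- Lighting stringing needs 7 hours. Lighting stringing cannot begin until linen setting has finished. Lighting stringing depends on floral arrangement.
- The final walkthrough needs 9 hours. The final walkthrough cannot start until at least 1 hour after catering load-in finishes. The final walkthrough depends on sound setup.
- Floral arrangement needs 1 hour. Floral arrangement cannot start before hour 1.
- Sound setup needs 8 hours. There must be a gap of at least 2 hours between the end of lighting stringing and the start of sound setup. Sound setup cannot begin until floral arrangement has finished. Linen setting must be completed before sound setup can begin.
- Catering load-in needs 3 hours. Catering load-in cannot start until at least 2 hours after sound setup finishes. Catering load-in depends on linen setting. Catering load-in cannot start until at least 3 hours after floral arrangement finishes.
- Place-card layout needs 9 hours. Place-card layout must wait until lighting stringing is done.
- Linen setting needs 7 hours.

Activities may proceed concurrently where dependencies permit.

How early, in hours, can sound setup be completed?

24

Floral arrangement cannot begin until its own release at hour 1. It runs from hour 1 to 1 + 1 = hour 2.
Nothing blocks linen setting, so it runs from hour 0 to hour 7.
For lighting stringing: linen setting (finishes hour 7); floral arrangement (finishes hour 2). Taking the maximum gives a start of hour 7, and it finishes at 7 + 7 = hour 14.
Sound setup has to wait for lighting stringing (finishes hour 14, plus 2-hour gap → hour 16); floral arrangement (finishes hour 2); linen setting (finishes hour 7). The latest of these is hour 16, so sound setup runs hour 16 to 16 + 8 = hour 24.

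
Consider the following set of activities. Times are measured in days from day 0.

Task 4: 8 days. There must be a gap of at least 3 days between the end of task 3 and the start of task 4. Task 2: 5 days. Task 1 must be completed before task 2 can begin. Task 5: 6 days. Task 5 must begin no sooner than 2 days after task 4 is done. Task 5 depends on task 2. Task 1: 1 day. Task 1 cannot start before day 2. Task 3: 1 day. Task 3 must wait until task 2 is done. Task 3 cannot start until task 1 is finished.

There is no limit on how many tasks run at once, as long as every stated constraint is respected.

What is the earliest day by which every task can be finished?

Task 1 cannot begin until its own release at day 2. It runs from day 2 to 2 + 1 = day 3.
After task 1 (finishes day 3), task 2 can start at day 3 and finishes at day 8.
For task 3: task 2 (finishes day 8); task 1 (finishes day 3). Taking the maximum gives a start of day 8, and it finishes at 8 + 1 = day 9.
After task 3 (finishes day 9, plus 3-day gap → day 12), task 4 can start at day 12 and finishes at day 20.
Task 5 cannot start until task 4 (finishes day 20, plus 2-day gap → day 22); task 2 (finishes day 8). The controlling bound is day 22, so task 5 finishes at 22 + 6 = day 28.
All tasks are finished once the last one completes. Finish times: Task 1 at 3, Task 2 at 8, Task 3 at 9, Task 4 at 20, Task 5 at 28. The latest is day 28.

28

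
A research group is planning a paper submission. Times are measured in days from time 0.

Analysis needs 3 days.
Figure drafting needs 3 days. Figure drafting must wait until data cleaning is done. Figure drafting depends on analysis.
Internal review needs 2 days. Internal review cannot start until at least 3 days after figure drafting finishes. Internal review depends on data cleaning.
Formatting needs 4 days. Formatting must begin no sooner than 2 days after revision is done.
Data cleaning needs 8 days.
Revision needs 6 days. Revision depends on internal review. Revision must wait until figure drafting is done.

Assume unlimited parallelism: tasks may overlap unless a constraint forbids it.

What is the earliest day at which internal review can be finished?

Nothing blocks analysis, so it runs from day 0 to day 3.
Data cleaning can start immediately at day 0; it finishes at day 8.
Figure drafting needs all of data cleaning (finishes day 8); analysis (finishes day 3). That puts its earliest start at day 8; it finishes at 8 + 3 = day 11.
Internal review cannot start until figure drafting (finishes day 11, plus 3-day gap → day 14); data cleaning (finishes day 8). The controlling bound is day 14, so internal review finishes at 14 + 2 = day 16.

16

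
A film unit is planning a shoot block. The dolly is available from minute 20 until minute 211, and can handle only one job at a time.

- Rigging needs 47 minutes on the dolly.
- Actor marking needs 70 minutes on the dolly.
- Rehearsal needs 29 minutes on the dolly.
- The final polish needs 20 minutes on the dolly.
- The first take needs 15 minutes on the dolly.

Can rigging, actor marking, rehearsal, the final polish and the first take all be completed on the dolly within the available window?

Yes

The dolly window is 211 − 20 = 191 minutes.
Running back to back, the jobs need 47 + 70 + 29 + 20 + 15 = 181 minutes on the dolly.
Since 181 ≤ 191, they fit within the window.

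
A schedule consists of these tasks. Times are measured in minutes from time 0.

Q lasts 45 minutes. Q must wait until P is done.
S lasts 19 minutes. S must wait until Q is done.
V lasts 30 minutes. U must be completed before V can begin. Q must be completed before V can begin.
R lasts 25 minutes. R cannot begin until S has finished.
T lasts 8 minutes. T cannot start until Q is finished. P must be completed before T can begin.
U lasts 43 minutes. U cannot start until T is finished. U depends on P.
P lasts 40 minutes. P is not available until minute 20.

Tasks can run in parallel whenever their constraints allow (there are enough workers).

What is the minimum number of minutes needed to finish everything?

186

P waits on its own release at minute 20, so it starts at minute 20 and finishes at 20 + 40 = minute 60.
After P (finishes minute 60), Q can start at minute 60 and finishes at minute 105.
T has to wait for Q (finishes minute 105); P (finishes minute 60). The latest of these is minute 105, so T runs minute 105 to 105 + 8 = minute 113.
U needs all of T (finishes minute 113); P (finishes minute 60). That puts its earliest start at minute 113; it finishes at 113 + 43 = minute 156.
V cannot start until U (finishes minute 156); Q (finishes minute 105). The controlling bound is minute 156, so V finishes at 156 + 30 = minute 186.
S cannot begin until Q (finishes minute 105). It runs from minute 105 to 105 + 19 = minute 124.
R cannot begin until S (finishes minute 124). It runs from minute 124 to 124 + 25 = minute 149.
All tasks are finished once the last one completes. Finish times: P at 60, Q at 105, R at 149, S at 124, T at 113, U at 156, V at 186. The latest is minute 186.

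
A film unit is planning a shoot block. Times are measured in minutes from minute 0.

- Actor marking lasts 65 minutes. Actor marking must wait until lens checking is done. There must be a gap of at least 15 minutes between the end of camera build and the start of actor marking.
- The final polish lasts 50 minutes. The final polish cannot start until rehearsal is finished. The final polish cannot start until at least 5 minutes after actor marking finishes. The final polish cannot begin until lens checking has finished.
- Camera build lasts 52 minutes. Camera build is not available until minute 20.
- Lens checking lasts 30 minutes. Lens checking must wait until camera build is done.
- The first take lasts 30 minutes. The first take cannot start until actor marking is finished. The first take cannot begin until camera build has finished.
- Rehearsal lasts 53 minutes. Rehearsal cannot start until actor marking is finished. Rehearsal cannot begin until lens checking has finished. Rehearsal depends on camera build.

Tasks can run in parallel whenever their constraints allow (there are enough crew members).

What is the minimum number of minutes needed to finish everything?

270

Camera build waits on its own release at minute 20, so it starts at minute 20 and finishes at 20 + 52 = minute 72.
After camera build (finishes minute 72), lens checking can start at minute 72 and finishes at minute 102.
Actor marking cannot start until lens checking (finishes minute 102); camera build (finishes minute 72, plus 15-minute gap → minute 87). The controlling bound is minute 102, so actor marking finishes at 102 + 65 = minute 167.
The first take cannot start until actor marking (finishes minute 167); camera build (finishes minute 72). The controlling bound is minute 167, so the first take finishes at 167 + 30 = minute 197.
Rehearsal cannot start until actor marking (finishes minute 167); lens checking (finishes minute 102); camera build (finishes minute 72). The controlling bound is minute 167, so rehearsal finishes at 167 + 53 = minute 220.
The final polish cannot start until rehearsal (finishes minute 220); actor marking (finishes minute 167, plus 5-minute gap → minute 172); lens checking (finishes minute 102). The controlling bound is minute 220, so the final polish finishes at 220 + 50 = minute 270.
All tasks are finished once the last one completes. Finish times: Camera build at 72, Lens checking at 102, Actor marking at 167, Rehearsal at 220, The final polish at 270, The first take at 197. The latest is minute 270.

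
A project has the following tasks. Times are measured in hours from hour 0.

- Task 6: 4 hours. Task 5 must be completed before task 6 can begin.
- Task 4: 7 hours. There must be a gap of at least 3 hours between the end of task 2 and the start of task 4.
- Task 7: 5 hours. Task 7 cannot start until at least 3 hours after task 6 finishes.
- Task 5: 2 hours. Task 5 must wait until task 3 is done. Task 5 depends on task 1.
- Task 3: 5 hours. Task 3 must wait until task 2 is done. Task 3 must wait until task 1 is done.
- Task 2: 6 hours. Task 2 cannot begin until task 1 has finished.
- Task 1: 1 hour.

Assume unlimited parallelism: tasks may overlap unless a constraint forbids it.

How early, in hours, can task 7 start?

Task 1 has no prerequisites, so it starts at hour 0 and finishes at hour 1.
After task 1 (finishes hour 1), task 2 can start at hour 1 and finishes at hour 7.
Task 3 has to wait for task 2 (finishes hour 7); task 1 (finishes hour 1). The latest of these is hour 7, so task 3 runs hour 7 to 7 + 5 = hour 12.
Task 5 cannot start until task 3 (finishes hour 12); task 1 (finishes hour 1). The controlling bound is hour 12, so task 5 finishes at 12 + 2 = hour 14.
Task 6 waits on task 5 (finishes hour 14), so it starts at hour 14 and finishes at 14 + 4 = hour 18.
Task 7 waits on task 6 (finishes hour 18, plus 3-hour gap → hour 21), so the earliest it can start is hour 21.

21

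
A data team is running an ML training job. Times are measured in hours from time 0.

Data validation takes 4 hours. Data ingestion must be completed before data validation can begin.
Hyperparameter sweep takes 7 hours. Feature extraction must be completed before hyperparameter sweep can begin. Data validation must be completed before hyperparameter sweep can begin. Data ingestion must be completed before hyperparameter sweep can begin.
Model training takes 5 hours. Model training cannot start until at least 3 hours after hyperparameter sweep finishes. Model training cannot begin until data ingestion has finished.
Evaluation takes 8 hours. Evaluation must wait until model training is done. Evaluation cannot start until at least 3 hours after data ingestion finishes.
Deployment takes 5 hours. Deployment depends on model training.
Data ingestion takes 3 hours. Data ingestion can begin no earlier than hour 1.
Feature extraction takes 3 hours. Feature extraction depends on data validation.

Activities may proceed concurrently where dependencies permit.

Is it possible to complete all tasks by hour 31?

After its own release at hour 1, data ingestion can start at hour 1 and finishes at hour 4.
After data ingestion (finishes hour 4), data validation can start at hour 4 and finishes at hour 8.
Feature extraction cannot begin until data validation (finishes hour 8). It runs from hour 8 to 8 + 3 = hour 11.
For hyperparameter sweep: feature extraction (finishes hour 11); data validation (finishes hour 8); data ingestion (finishes hour 4). Taking the maximum gives a start of hour 11, and it finishes at 11 + 7 = hour 18.
Model training needs all of hyperparameter sweep (finishes hour 18, plus 3-hour gap → hour 21); data ingestion (finishes hour 4). That puts its earliest start at hour 21; it finishes at 21 + 5 = hour 26.
After model training (finishes hour 26), deployment can start at hour 26 and finishes at hour 31.
For evaluation: model training (finishes hour 26); data ingestion (finishes hour 4, plus 3-hour gap → hour 7). Taking the maximum gives a start of hour 26, and it finishes at 26 + 8 = hour 34.
The earliest everything can be done is hour 34, which is after the deadline of 31, so it is not possible.

No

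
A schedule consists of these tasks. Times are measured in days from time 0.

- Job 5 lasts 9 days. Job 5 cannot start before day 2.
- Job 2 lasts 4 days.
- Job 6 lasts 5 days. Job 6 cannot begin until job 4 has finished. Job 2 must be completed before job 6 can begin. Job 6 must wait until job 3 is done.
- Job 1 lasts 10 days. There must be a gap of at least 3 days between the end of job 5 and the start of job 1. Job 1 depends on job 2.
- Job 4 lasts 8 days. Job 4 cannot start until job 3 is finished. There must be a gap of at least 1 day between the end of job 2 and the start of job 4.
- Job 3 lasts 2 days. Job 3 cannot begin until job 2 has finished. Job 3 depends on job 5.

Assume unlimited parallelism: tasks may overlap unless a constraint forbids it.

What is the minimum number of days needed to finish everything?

26

After its own release at day 2, job 5 can start at day 2 and finishes at day 11.
Nothing blocks job 2, so it runs from day 0 to day 4.
Job 3 cannot start until job 2 (finishes day 4); job 5 (finishes day 11). The controlling bound is day 11, so job 3 finishes at 11 + 2 = day 13.
Job 4 needs all of job 3 (finishes day 13); job 2 (finishes day 4, plus 1-day gap → day 5). That puts its earliest start at day 13; it finishes at 13 + 8 = day 21.
Job 6 cannot start until job 4 (finishes day 21); job 2 (finishes day 4); job 3 (finishes day 13). The controlling bound is day 21, so job 6 finishes at 21 + 5 = day 26.
Job 1 cannot start until job 5 (finishes day 11, plus 3-day gap → day 14); job 2 (finishes day 4). The controlling bound is day 14, so job 1 finishes at 14 + 10 = day 24.
All tasks are finished once the last one completes. Finish times: Job 1 at 24, Job 2 at 4, Job 3 at 13, Job 4 at 21, Job 5 at 11, Job 6 at 26. The latest is day 26.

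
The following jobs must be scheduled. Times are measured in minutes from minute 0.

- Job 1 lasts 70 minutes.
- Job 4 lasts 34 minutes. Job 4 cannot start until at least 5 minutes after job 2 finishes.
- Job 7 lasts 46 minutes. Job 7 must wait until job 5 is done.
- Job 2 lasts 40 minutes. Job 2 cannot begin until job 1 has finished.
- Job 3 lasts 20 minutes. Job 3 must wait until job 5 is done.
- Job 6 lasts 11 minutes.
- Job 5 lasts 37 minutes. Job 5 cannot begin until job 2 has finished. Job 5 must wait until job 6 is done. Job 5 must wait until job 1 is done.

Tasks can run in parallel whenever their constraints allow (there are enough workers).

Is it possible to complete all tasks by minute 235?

Nothing blocks job 6, so it runs from minute 0 to minute 11.
Nothing blocks job 1, so it runs from minute 0 to minute 70.
Job 2 cannot begin until job 1 (finishes minute 70). It runs from minute 70 to 70 + 40 = minute 110.
Job 5 cannot start until job 2 (finishes minute 110); job 6 (finishes minute 11); job 1 (finishes minute 70). The controlling bound is minute 110, so job 5 finishes at 110 + 37 = minute 147.
After job 5 (finishes minute 147), job 7 can start at minute 147 and finishes at minute 193.
After job 5 (finishes minute 147), job 3 can start at minute 147 and finishes at minute 167.
Job 4 waits on job 2 (finishes minute 110, plus 5-minute gap → minute 115), so it starts at minute 115 and finishes at 115 + 34 = minute 149.
Every task is finished by minute 193, which is no later than the deadline of 235, so the schedule is feasible.

Yes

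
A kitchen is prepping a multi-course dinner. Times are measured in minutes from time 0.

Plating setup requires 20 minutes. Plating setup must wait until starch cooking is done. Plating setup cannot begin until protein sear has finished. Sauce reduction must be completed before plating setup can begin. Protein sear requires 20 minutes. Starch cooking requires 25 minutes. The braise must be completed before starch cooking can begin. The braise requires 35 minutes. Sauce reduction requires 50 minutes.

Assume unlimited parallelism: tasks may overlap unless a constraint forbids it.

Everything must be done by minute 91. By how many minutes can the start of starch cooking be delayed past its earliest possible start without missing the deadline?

The braise can start immediately at minute 0; it finishes at minute 35.
After the braise (finishes minute 35), starch cooking can start at minute 35 and finishes at minute 60.

Working backward from the deadline:
To finish by minute 91, plating setup (duration 20) must start no later than minute 71.
Starch cooking has to be done before plating setup (must start by minute 71). That means finishing by minute 71, i.e. starting by 71 − 25 = minute 46.
So starch cooking can start as early as minute 35 and as late as minute 46, giving 46 − 35 = 11 minutes of slack.

11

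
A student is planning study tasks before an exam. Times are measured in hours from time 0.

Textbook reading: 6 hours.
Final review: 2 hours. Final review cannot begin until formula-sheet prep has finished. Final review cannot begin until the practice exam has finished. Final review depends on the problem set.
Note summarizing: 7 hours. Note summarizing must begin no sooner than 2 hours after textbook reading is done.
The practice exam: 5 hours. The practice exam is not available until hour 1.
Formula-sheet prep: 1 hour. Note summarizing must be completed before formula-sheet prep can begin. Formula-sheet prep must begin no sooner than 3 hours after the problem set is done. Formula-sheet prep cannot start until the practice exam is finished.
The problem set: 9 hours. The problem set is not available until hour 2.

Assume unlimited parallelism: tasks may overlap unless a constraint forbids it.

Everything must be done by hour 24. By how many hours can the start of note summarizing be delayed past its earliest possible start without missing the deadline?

6

Textbook reading can start immediately at hour 0; it finishes at hour 6.
After textbook reading (finishes hour 6, plus 2-hour gap → hour 8), note summarizing can start at hour 8 and finishes at hour 15.

Working backward from the deadline:
Final review has no dependents, so it just needs to finish by hour 24. Starting by 24 − 2 = hour 22 achieves that.
Formula-sheet prep has to be done before final review (must start by hour 22). That means finishing by hour 22, i.e. starting by 22 − 1 = hour 21.
Since formula-sheet prep (must start by hour 21) depends on it, note summarizing must finish by hour 21. Backing off its 7-hour duration gives a latest start of hour 14.
So note summarizing can start as early as hour 8 and as late as hour 14, giving 14 − 8 = 6 hours of slack.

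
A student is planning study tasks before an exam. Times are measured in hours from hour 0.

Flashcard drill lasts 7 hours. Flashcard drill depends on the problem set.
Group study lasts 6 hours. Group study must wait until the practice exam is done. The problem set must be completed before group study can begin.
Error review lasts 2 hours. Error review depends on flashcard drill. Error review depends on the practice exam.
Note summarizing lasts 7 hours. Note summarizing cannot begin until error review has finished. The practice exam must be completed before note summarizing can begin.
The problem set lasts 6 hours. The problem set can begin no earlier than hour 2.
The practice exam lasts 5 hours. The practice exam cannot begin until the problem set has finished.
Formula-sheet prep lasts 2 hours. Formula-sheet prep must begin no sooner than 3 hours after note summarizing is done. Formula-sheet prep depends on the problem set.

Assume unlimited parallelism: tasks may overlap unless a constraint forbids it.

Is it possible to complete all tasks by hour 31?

Yes

The problem set waits on its own release at hour 2, so it starts at hour 2 and finishes at 2 + 6 = hour 8.
The practice exam waits on the problem set (finishes hour 8), so it starts at hour 8 and finishes at 8 + 5 = hour 13.
Group study cannot start until the practice exam (finishes hour 13); the problem set (finishes hour 8). The controlling bound is hour 13, so group study finishes at 13 + 6 = hour 19.
Flashcard drill cannot begin until the problem set (finishes hour 8). It runs from hour 8 to 8 + 7 = hour 15.
Error review needs all of flashcard drill (finishes hour 15); the practice exam (finishes hour 13). That puts its earliest start at hour 15; it finishes at 15 + 2 = hour 17.
For note summarizing: error review (finishes hour 17); the practice exam (finishes hour 13). Taking the maximum gives a start of hour 17, and it finishes at 17 + 7 = hour 24.
For formula-sheet prep: note summarizing (finishes hour 24, plus 3-hour gap → hour 27); the problem set (finishes hour 8). Taking the maximum gives a start of hour 27, and it finishes at 27 + 2 = hour 29.
Every task is finished by hour 29, which is no later than the deadline of 31, so the schedule is feasible.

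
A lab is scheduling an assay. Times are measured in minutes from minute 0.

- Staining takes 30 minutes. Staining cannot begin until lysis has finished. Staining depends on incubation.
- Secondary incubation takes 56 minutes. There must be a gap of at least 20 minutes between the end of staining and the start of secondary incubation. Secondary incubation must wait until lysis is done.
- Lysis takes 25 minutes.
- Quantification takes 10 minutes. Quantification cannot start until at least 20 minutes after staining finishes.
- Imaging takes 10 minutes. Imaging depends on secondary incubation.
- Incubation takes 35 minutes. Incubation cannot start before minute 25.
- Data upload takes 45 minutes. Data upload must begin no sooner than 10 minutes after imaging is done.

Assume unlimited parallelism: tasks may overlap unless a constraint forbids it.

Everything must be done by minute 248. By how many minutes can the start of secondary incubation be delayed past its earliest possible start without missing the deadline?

17

Incubation waits on its own release at minute 25, so it starts at minute 25 and finishes at 25 + 35 = minute 60.
Lysis has no prerequisites, so it starts at minute 0 and finishes at minute 25.
Staining has to wait for lysis (finishes minute 25); incubation (finishes minute 60). The latest of these is minute 60, so staining runs minute 60 to 60 + 30 = minute 90.
Secondary incubation needs all of staining (finishes minute 90, plus 20-minute gap → minute 110); lysis (finishes minute 25). That puts its earliest start at minute 110; it finishes at 110 + 56 = minute 166.

Working backward from the deadline:
To finish by minute 248, data upload (duration 45) must start no later than minute 203.
Imaging must finish before data upload (must start by minute 203, minus 10-minute gap → minute 193). With a 10-minute duration, imaging must start by 193 − 10 = minute 183.
Secondary incubation feeds into imaging (must start by minute 183); so secondary incubation must finish by minute 183 and therefore start by minute 127.
So secondary incubation can start as early as minute 110 and as late as minute 127, giving 127 − 110 = 17 minutes of slack.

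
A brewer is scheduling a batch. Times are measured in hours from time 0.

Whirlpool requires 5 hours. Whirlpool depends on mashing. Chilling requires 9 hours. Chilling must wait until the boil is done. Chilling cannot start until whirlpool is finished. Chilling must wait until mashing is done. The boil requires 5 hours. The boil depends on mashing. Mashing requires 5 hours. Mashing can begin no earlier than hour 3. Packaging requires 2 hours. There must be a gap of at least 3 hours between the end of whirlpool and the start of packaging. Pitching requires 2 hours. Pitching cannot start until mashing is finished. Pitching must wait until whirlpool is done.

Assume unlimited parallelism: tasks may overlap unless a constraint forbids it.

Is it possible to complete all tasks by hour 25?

Mashing cannot begin until its own release at hour 3. It runs from hour 3 to 3 + 5 = hour 8.
After mashing (finishes hour 8), whirlpool can start at hour 8 and finishes at hour 13.
After whirlpool (finishes hour 13, plus 3-hour gap → hour 16), packaging can start at hour 16 and finishes at hour 18.
For pitching: mashing (finishes hour 8); whirlpool (finishes hour 13). Taking the maximum gives a start of hour 13, and it finishes at 13 + 2 = hour 15.
The boil cannot begin until mashing (finishes hour 8). It runs from hour 8 to 8 + 5 = hour 13.
For chilling: the boil (finishes hour 13); whirlpool (finishes hour 13); mashing (finishes hour 8). Taking the maximum gives a start of hour 13, and it finishes at 13 + 9 = hour 22.
Every task is finished by hour 22, which is no later than the deadline of 25, so the schedule is feasible.

Yes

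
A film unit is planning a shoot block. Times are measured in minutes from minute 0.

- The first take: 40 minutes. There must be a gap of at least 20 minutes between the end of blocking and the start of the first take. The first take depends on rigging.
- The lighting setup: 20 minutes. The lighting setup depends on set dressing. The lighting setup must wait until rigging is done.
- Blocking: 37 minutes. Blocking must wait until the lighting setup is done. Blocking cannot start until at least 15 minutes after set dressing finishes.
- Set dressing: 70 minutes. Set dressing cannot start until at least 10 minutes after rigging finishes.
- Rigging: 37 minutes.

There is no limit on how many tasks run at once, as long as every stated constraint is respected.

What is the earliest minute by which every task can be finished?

Nothing blocks rigging, so it runs from minute 0 to minute 37.
Set dressing waits on rigging (finishes minute 37, plus 10-minute gap → minute 47), so it starts at minute 47 and finishes at 47 + 70 = minute 117.
For the lighting setup: set dressing (finishes minute 117); rigging (finishes minute 37). Taking the maximum gives a start of minute 117, and it finishes at 117 + 20 = minute 137.
Blocking has to wait for the lighting setup (finishes minute 137); set dressing (finishes minute 117, plus 15-minute gap → minute 132). The latest of these is minute 137, so blocking runs minute 137 to 137 + 37 = minute 174.
For the first take: blocking (finishes minute 174, plus 20-minute gap → minute 194); rigging (finishes minute 37). Taking the maximum gives a start of minute 194, and it finishes at 194 + 40 = minute 234.
All tasks are finished once the last one completes. Finish times: Rigging at 37, Set dressing at 117, The lighting setup at 137, Blocking at 174, The first take at 234. The latest is minute 234.

234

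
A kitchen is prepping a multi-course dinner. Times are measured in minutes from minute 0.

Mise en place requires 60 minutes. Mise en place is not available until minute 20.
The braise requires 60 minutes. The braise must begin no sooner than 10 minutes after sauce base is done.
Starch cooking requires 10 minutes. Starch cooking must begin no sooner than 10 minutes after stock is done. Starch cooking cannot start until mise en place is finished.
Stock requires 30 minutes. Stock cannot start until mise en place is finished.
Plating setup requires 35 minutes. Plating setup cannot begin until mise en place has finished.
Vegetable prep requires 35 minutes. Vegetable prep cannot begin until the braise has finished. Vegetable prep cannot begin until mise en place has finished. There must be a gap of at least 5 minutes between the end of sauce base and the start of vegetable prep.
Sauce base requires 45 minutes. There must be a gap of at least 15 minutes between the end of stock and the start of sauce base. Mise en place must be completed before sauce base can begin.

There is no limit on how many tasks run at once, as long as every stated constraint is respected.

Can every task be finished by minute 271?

Mise en place cannot begin until its own release at minute 20. It runs from minute 20 to 20 + 60 = minute 80.
Plating setup waits on mise en place (finishes minute 80), so it starts at minute 80 and finishes at 80 + 35 = minute 115.
After mise en place (finishes minute 80), stock can start at minute 80 and finishes at minute 110.
Starch cooking has to wait for stock (finishes minute 110, plus 10-minute gap → minute 120); mise en place (finishes minute 80). The latest of these is minute 120, so starch cooking runs minute 120 to 120 + 10 = minute 130.
Sauce base cannot start until stock (finishes minute 110, plus 15-minute gap → minute 125); mise en place (finishes minute 80). The controlling bound is minute 125, so sauce base finishes at 125 + 45 = minute 170.
The braise cannot begin until sauce base (finishes minute 170, plus 10-minute gap → minute 180). It runs from minute 180 to 180 + 60 = minute 240.
Vegetable prep needs all of the braise (finishes minute 240); mise en place (finishes minute 80); sauce base (finishes minute 170, plus 5-minute gap → minute 175). That puts its earliest start at minute 240; it finishes at 240 + 35 = minute 275.
The earliest everything can be done is minute 275, which is after the deadline of 271, so it is not possible.

No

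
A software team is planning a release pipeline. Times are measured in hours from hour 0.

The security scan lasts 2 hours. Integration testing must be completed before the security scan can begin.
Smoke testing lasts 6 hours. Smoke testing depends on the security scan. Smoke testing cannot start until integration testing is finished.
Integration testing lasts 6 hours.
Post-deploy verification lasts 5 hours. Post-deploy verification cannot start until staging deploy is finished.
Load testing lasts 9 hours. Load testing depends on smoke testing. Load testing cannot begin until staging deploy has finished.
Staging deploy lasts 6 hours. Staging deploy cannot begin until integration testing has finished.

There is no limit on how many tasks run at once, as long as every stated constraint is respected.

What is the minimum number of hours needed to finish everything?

Integration testing has no prerequisites, so it starts at hour 0 and finishes at hour 6.
Staging deploy cannot begin until integration testing (finishes hour 6). It runs from hour 6 to 6 + 6 = hour 12.
After staging deploy (finishes hour 12), post-deploy verification can start at hour 12 and finishes at hour 17.
The security scan waits on integration testing (finishes hour 6), so it starts at hour 6 and finishes at 6 + 2 = hour 8.
Smoke testing cannot start until the security scan (finishes hour 8); integration testing (finishes hour 6). The controlling bound is hour 8, so smoke testing finishes at 8 + 6 = hour 14.
Load testing cannot start until smoke testing (finishes hour 14); staging deploy (finishes hour 12). The controlling bound is hour 14, so load testing finishes at 14 + 9 = hour 23.
All tasks are finished once the last one completes. Finish times: Integration testing at 6, The security scan at 8, Staging deploy at 12, Smoke testing at 14, Load testing at 23, Post-deploy verification at 17. The latest is hour 23.

23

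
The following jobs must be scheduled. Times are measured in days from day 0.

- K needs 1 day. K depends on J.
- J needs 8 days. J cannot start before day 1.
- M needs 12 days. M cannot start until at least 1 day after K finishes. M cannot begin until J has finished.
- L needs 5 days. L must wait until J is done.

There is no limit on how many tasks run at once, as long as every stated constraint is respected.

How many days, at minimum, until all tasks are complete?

J cannot begin until its own release at day 1. It runs from day 1 to 1 + 8 = day 9.
After J (finishes day 9), L can start at day 9 and finishes at day 14.
After J (finishes day 9), K can start at day 9 and finishes at day 10.
For M: K (finishes day 10, plus 1-day gap → day 11); J (finishes day 9). Taking the maximum gives a start of day 11, and it finishes at 11 + 12 = day 23.
All tasks are finished once the last one completes. Finish times: J at 9, K at 10, L at 14, M at 23. The latest is day 23.

23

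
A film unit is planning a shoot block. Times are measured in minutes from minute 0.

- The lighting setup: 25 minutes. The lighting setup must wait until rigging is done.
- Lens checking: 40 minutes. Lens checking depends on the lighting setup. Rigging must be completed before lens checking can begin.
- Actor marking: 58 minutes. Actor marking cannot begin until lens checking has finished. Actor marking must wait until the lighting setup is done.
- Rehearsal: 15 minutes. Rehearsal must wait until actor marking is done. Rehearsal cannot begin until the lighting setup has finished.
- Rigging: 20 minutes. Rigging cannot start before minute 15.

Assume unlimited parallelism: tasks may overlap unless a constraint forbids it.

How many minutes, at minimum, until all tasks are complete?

Rigging cannot begin until its own release at minute 15. It runs from minute 15 to 15 + 20 = minute 35.
The lighting setup cannot begin until rigging (finishes minute 35). It runs from minute 35 to 35 + 25 = minute 60.
Lens checking cannot start until the lighting setup (finishes minute 60); rigging (finishes minute 35). The controlling bound is minute 60, so lens checking finishes at 60 + 40 = minute 100.
Actor marking needs all of lens checking (finishes minute 100); the lighting setup (finishes minute 60). That puts its earliest start at minute 100; it finishes at 100 + 58 = minute 158.
For rehearsal: actor marking (finishes minute 158); the lighting setup (finishes minute 60). Taking the maximum gives a start of minute 158, and it finishes at 158 + 15 = minute 173.
All tasks are finished once the last one completes. Finish times: Rigging at 35, The lighting setup at 60, Lens checking at 100, Actor marking at 158, Rehearsal at 173. The latest is minute 173.

173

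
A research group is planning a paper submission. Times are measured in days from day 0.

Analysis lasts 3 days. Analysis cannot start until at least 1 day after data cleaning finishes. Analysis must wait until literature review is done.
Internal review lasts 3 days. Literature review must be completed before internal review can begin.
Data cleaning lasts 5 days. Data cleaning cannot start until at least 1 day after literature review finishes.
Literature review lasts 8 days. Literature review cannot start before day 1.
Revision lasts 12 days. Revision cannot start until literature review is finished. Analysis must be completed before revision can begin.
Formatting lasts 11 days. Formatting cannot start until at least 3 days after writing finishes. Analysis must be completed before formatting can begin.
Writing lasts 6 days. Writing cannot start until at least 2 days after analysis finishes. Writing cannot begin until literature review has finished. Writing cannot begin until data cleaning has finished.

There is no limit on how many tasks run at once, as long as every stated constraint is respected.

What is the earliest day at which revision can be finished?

Literature review cannot begin until its own release at day 1. It runs from day 1 to 1 + 8 = day 9.
After literature review (finishes day 9, plus 1-day gap → day 10), data cleaning can start at day 10 and finishes at day 15.
Analysis has to wait for data cleaning (finishes day 15, plus 1-day gap → day 16); literature review (finishes day 9). The latest of these is day 16, so analysis runs day 16 to 16 + 3 = day 19.
Revision cannot start until literature review (finishes day 9); analysis (finishes day 19). The controlling bound is day 19, so revision finishes at 19 + 12 = day 31.

31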